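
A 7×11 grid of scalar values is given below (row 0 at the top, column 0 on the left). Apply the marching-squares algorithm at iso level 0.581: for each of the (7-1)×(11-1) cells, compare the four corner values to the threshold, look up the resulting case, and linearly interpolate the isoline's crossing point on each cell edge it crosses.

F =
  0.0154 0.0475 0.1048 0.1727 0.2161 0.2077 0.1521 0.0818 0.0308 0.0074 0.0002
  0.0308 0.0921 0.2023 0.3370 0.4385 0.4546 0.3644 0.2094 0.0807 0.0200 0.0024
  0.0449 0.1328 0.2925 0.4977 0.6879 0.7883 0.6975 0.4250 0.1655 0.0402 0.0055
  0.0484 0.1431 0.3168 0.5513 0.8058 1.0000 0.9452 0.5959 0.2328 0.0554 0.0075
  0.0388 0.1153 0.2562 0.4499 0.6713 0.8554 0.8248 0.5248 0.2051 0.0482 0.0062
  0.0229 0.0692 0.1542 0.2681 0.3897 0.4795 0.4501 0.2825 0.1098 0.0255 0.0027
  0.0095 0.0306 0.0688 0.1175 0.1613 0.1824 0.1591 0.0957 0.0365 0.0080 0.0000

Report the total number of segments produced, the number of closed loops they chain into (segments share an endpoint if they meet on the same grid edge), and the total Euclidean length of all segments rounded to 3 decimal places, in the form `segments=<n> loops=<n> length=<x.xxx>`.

segments=14 loops=1 length=11.315

cell (1,3): code 0100 → (1.571,4.000)–(2.000,3.438)
cell (1,4): code 1100 → (1.379,5.000)–(1.571,4.000)
cell (1,5): code 1100 → (1.650,6.000)–(1.379,5.000)
cell (1,6): code 1000 → (2.000,6.428)–(1.650,6.000)
cell (2,3): code 0110 → (2.000,3.438)–(3.000,3.117)
cell (2,6): code 1101 → (2.913,7.000)–(2.000,6.428)
cell (2,7): code 1000 → (3.000,7.041)–(2.913,7.000)
cell (3,3): code 0110 → (3.000,3.117)–(4.000,3.592)
cell (3,6): code 1011 → (4.000,6.813)–(3.210,7.000)
cell (3,7): code 0001 → (3.210,7.000)–(3.000,7.041)
cell (4,3): code 0010 → (4.000,3.592)–(4.321,4.000)
cell (4,4): code 0011 → (4.321,4.000)–(4.730,5.000)
cell (4,5): code 0011 → (4.730,5.000)–(4.651,6.000)
cell (4,6): code 0001 → (4.651,6.000)–(4.000,6.813)
total: 14 segments, chained into 1 closed loop(s), length Σ = 11.314615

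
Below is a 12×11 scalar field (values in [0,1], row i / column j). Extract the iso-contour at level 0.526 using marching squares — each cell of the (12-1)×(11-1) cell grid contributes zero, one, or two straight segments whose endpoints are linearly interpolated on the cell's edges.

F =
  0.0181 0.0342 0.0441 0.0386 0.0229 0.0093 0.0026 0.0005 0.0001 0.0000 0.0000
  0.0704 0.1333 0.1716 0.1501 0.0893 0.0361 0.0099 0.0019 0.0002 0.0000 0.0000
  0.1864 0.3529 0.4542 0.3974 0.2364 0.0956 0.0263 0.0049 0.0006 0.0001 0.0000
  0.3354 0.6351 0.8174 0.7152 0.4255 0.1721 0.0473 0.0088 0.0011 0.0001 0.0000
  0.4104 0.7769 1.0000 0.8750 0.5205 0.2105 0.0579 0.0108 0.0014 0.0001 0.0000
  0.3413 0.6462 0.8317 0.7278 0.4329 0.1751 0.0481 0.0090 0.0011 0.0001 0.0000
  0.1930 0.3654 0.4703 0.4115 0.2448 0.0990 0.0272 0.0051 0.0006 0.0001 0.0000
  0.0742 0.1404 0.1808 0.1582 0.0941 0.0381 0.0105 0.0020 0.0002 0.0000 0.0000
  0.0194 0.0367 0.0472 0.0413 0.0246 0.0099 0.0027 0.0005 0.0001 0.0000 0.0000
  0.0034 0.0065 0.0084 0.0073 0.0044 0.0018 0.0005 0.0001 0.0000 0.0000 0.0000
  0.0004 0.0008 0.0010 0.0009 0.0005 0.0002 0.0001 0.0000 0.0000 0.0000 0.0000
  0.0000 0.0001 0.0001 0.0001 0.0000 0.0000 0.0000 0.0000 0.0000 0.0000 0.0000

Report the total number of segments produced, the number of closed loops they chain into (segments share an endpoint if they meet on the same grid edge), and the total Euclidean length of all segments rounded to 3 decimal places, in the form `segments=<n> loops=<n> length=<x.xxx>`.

cell (2,0): code 0100 → (2.613,1.000)–(3.000,0.636)
cell (2,1): code 1100 → (2.198,2.000)–(2.613,1.000)
cell (2,2): code 1100 → (2.405,3.000)–(2.198,2.000)
cell (2,3): code 1000 → (3.000,3.653)–(2.405,3.000)
cell (3,0): code 0110 → (3.000,0.636)–(4.000,0.315)
cell (3,3): code 1001 → (4.000,3.984)–(3.000,3.653)
cell (4,0): code 0110 → (4.000,0.315)–(5.000,0.606)
cell (4,3): code 1001 → (5.000,3.684)–(4.000,3.984)
cell (5,0): code 0010 → (5.000,0.606)–(5.428,1.000)
cell (5,1): code 0011 → (5.428,1.000)–(5.846,2.000)
cell (5,2): code 0011 → (5.846,2.000)–(5.638,3.000)
cell (5,3): code 0001 → (5.638,3.000)–(5.000,3.684)
total: 12 segments, chained into 1 closed loop(s), length Σ = 11.330557

segments=12 loops=1 length=11.331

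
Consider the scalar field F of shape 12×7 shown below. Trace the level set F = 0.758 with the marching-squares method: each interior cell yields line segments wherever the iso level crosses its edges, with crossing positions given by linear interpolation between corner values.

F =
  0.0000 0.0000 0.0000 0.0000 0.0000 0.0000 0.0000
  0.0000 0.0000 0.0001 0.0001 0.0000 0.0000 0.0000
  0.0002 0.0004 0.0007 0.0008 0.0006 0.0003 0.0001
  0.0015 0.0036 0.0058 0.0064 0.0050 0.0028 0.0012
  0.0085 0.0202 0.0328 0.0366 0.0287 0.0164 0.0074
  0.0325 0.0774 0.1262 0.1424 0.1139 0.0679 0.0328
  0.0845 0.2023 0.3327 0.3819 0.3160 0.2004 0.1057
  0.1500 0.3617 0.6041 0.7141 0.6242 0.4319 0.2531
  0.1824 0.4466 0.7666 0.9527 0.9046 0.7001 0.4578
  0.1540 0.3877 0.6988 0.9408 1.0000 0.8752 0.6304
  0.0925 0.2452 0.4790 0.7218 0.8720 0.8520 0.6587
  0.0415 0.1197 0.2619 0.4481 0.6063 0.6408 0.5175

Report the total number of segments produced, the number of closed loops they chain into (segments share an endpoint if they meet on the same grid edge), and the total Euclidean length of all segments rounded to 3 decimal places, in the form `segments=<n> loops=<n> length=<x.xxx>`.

segments=14 loops=1 length=10.491

cell (7,1): code 0100 → (7.947,2.000)–(8.000,1.973)
cell (7,2): code 1100 → (7.184,3.000)–(7.947,2.000)
cell (7,3): code 1100 → (7.477,4.000)–(7.184,3.000)
cell (7,4): code 1000 → (8.000,4.717)–(7.477,4.000)
cell (8,1): code 0010 → (8.000,1.973)–(8.127,2.000)
cell (8,2): code 0111 → (8.127,2.000)–(9.000,2.245)
cell (8,4): code 1101 → (8.331,5.000)–(8.000,4.717)
cell (8,5): code 1000 → (9.000,5.479)–(8.331,5.000)
cell (9,2): code 0010 → (9.000,2.245)–(9.835,3.000)
cell (9,3): code 0111 → (9.835,3.000)–(10.000,3.241)
cell (9,5): code 1001 → (10.000,5.486)–(9.000,5.479)
cell (10,3): code 0010 → (10.000,3.241)–(10.429,4.000)
cell (10,4): code 0011 → (10.429,4.000)–(10.445,5.000)
cell (10,5): code 0001 → (10.445,5.000)–(10.000,5.486)
total: 14 segments, chained into 1 closed loop(s), length Σ = 10.490547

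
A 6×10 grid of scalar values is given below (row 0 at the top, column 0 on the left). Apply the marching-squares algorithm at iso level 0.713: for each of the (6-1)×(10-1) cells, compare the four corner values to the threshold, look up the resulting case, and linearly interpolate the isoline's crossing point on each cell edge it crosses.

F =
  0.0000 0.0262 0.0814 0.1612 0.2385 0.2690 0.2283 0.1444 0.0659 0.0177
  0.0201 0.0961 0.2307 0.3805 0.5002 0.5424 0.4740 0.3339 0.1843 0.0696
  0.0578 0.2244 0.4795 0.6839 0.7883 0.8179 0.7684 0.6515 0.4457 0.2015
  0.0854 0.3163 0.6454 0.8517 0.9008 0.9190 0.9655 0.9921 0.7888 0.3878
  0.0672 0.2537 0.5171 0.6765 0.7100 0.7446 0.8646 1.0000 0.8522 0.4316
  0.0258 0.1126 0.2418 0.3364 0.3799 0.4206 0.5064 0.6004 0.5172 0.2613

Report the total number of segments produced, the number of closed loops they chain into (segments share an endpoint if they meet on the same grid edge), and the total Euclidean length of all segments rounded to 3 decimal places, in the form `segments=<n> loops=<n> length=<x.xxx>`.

cell (1,3): code 0100 → (1.739,4.000)–(2.000,3.279)
cell (1,4): code 1100 → (1.619,5.000)–(1.739,4.000)
cell (1,5): code 1100 → (1.812,6.000)–(1.619,5.000)
cell (1,6): code 1000 → (2.000,6.474)–(1.812,6.000)
cell (2,2): code 0100 → (2.173,3.000)–(3.000,2.328)
cell (2,3): code 1110 → (2.000,3.279)–(2.173,3.000)
cell (2,6): code 1101 → (2.181,7.000)–(2.000,6.474)
cell (2,7): code 1100 → (2.779,8.000)–(2.181,7.000)
cell (2,8): code 1000 → (3.000,8.189)–(2.779,8.000)
cell (3,2): code 0010 → (3.000,2.328)–(3.792,3.000)
cell (3,3): code 0011 → (3.792,3.000)–(3.984,4.000)
cell (3,4): code 0111 → (3.984,4.000)–(4.000,4.087)
cell (3,8): code 1001 → (4.000,8.331)–(3.000,8.189)
cell (4,4): code 0010 → (4.000,4.087)–(4.098,5.000)
cell (4,5): code 0011 → (4.098,5.000)–(4.423,6.000)
cell (4,6): code 0011 → (4.423,6.000)–(4.718,7.000)
cell (4,7): code 0011 → (4.718,7.000)–(4.416,8.000)
cell (4,8): code 0001 → (4.416,8.000)–(4.000,8.331)
total: 18 segments, chained into 1 closed loop(s), length Σ = 14.452669

segments=18 loops=1 length=14.453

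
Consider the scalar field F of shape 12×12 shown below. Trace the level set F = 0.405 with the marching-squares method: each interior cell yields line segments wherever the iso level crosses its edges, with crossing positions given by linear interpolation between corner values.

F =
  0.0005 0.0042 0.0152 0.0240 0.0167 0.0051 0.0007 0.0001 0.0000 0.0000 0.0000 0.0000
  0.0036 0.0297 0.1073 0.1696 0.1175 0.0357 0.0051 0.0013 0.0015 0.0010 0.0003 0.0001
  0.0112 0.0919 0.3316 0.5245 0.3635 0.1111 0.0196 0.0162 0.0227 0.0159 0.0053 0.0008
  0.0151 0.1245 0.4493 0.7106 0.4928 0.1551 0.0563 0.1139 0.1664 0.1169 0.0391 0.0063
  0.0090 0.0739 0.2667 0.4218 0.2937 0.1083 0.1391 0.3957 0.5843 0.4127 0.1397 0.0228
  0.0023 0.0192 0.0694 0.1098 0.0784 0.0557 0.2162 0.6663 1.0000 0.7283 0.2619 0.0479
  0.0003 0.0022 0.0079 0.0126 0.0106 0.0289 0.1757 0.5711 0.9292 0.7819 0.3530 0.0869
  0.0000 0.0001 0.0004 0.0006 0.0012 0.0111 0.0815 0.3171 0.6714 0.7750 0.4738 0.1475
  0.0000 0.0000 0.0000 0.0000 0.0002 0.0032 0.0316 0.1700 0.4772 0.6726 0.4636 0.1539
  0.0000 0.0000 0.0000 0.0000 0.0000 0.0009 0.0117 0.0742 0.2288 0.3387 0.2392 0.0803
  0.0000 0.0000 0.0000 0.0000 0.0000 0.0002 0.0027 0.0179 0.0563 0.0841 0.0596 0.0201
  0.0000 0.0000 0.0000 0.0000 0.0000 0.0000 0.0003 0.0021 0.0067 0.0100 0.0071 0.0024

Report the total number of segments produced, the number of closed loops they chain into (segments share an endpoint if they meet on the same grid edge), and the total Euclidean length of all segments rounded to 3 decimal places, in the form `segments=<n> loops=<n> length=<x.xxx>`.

segments=30 loops=2 length=20.962

cell (1,2): code 0100 → (1.663,3.000)–(2.000,2.381)
cell (1,3): code 1000 → (2.000,3.742)–(1.663,3.000)
cell (2,1): code 0100 → (2.624,2.000)–(3.000,1.864)
cell (2,2): code 1110 → (2.000,2.381)–(2.624,2.000)
cell (2,3): code 1101 → (2.321,4.000)–(2.000,3.742)
cell (2,4): code 1000 → (3.000,4.260)–(2.321,4.000)
cell (3,1): code 0010 → (3.000,1.864)–(3.243,2.000)
cell (3,2): code 0111 → (3.243,2.000)–(4.000,2.892)
cell (3,3): code 1011 → (4.000,3.131)–(3.441,4.000)
cell (3,4): code 0001 → (3.441,4.000)–(3.000,4.260)
cell (3,7): code 0100 → (3.571,8.000)–(4.000,7.049)
cell (3,8): code 1100 → (3.974,9.000)–(3.571,8.000)
cell (3,9): code 1000 → (4.000,9.028)–(3.974,9.000)
cell (4,2): code 0010 → (4.000,2.892)–(4.054,3.000)
cell (4,3): code 0001 → (4.054,3.000)–(4.000,3.131)
cell (4,6): code 0100 → (4.034,7.000)–(5.000,6.419)
cell (4,7): code 1110 → (4.000,7.049)–(4.034,7.000)
cell (4,9): code 1001 → (5.000,9.693)–(4.000,9.028)
cell (5,6): code 0110 → (5.000,6.419)–(6.000,6.580)
cell (5,9): code 1001 → (6.000,9.879)–(5.000,9.693)
cell (6,6): code 0010 → (6.000,6.580)–(6.654,7.000)
cell (6,7): code 0111 → (6.654,7.000)–(7.000,7.248)
cell (6,9): code 1101 → (6.430,10.000)–(6.000,9.879)
cell (6,10): code 1000 → (7.000,10.211)–(6.430,10.000)
cell (7,7): code 0110 → (7.000,7.248)–(8.000,7.765)
cell (7,10): code 1001 → (8.000,10.189)–(7.000,10.211)
cell (8,7): code 0010 → (8.000,7.765)–(8.291,8.000)
cell (8,8): code 0011 → (8.291,8.000)–(8.801,9.000)
cell (8,9): code 0011 → (8.801,9.000)–(8.261,10.000)
cell (8,10): code 0001 → (8.261,10.000)–(8.000,10.189)
total: 30 segments, chained into 2 closed loop(s), length Σ = 20.962261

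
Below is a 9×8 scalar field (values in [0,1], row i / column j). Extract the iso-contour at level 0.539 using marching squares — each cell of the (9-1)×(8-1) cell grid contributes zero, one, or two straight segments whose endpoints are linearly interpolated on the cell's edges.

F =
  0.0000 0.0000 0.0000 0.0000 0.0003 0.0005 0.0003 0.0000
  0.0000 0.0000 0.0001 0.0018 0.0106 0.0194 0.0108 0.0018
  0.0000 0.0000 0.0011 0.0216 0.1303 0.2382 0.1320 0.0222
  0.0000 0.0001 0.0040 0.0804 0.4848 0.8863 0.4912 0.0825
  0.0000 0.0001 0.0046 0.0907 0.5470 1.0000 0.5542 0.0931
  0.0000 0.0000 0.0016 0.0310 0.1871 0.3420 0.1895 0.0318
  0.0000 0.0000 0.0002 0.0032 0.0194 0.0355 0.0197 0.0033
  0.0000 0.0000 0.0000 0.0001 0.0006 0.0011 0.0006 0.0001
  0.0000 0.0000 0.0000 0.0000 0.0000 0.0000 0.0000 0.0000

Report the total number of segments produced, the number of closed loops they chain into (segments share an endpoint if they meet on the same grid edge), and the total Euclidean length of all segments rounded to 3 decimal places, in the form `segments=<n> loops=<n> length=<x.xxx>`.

cell (2,4): code 0100 → (2.464,5.000)–(3.000,4.135)
cell (2,5): code 1000 → (3.000,5.879)–(2.464,5.000)
cell (3,3): code 0100 → (3.871,4.000)–(4.000,3.982)
cell (3,4): code 1110 → (3.000,4.135)–(3.871,4.000)
cell (3,5): code 1101 → (3.759,6.000)–(3.000,5.879)
cell (3,6): code 1000 → (4.000,6.033)–(3.759,6.000)
cell (4,3): code 0010 → (4.000,3.982)–(4.022,4.000)
cell (4,4): code 0011 → (4.022,4.000)–(4.701,5.000)
cell (4,5): code 0011 → (4.701,5.000)–(4.042,6.000)
cell (4,6): code 0001 → (4.042,6.000)–(4.000,6.033)
total: 10 segments, chained into 1 closed loop(s), length Σ = 6.557849

segments=10 loops=1 length=6.558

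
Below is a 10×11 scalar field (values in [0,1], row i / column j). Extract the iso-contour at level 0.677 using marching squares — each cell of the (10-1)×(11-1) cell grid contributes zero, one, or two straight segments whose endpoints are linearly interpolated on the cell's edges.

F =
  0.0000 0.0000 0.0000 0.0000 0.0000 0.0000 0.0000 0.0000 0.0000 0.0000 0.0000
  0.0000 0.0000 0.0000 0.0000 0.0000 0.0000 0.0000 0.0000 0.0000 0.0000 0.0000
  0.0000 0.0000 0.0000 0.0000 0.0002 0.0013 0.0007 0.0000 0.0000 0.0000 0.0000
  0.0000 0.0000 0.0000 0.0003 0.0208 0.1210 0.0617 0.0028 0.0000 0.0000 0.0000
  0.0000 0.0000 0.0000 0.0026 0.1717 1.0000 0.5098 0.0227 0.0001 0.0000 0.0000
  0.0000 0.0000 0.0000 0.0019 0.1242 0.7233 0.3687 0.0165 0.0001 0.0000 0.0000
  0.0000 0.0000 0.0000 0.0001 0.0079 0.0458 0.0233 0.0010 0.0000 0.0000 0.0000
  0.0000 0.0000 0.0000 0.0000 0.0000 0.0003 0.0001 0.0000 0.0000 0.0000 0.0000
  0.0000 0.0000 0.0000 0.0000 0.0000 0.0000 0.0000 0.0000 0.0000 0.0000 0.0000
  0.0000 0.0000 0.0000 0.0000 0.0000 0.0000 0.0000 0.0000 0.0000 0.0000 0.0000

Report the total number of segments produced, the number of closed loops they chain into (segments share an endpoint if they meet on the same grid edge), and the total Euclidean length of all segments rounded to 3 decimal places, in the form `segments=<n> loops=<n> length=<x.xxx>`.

cell (3,4): code 0100 → (3.633,5.000)–(4.000,4.610)
cell (3,5): code 1000 → (4.000,5.659)–(3.633,5.000)
cell (4,4): code 0110 → (4.000,4.610)–(5.000,4.923)
cell (4,5): code 1001 → (5.000,5.131)–(4.000,5.659)
cell (5,4): code 0010 → (5.000,4.923)–(5.068,5.000)
cell (5,5): code 0001 → (5.068,5.000)–(5.000,5.131)
total: 6 segments, chained into 1 closed loop(s), length Σ = 3.719538

segments=6 loops=1 length=3.720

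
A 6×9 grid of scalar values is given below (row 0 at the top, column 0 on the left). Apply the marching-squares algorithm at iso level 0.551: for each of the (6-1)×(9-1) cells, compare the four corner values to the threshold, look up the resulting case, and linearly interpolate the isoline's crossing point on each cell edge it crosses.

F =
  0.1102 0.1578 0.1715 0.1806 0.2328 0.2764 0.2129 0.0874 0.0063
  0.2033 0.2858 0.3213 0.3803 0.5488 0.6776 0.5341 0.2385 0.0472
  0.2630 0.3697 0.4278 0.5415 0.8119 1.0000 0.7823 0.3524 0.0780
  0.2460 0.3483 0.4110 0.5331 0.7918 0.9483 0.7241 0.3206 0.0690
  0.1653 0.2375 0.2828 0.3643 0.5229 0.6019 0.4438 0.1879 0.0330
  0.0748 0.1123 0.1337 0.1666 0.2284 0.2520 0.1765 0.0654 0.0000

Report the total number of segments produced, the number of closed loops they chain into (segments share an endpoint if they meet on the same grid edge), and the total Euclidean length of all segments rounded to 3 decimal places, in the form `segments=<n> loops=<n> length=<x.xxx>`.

cell (0,4): code 0100 → (0.684,5.000)–(1.000,4.017)
cell (0,5): code 1000 → (1.000,5.882)–(0.684,5.000)
cell (1,3): code 0100 → (1.008,4.000)–(2.000,3.035)
cell (1,4): code 1110 → (1.000,4.017)–(1.008,4.000)
cell (1,5): code 1101 → (1.068,6.000)–(1.000,5.882)
cell (1,6): code 1000 → (2.000,6.538)–(1.068,6.000)
cell (2,3): code 0110 → (2.000,3.035)–(3.000,3.069)
cell (2,6): code 1001 → (3.000,6.429)–(2.000,6.538)
cell (3,3): code 0010 → (3.000,3.069)–(3.896,4.000)
cell (3,4): code 0111 → (3.896,4.000)–(4.000,4.356)
cell (3,5): code 1011 → (4.000,5.322)–(3.618,6.000)
cell (3,6): code 0001 → (3.618,6.000)–(3.000,6.429)
cell (4,4): code 0010 → (4.000,4.356)–(4.145,5.000)
cell (4,5): code 0001 → (4.145,5.000)–(4.000,5.322)
total: 14 segments, chained into 1 closed loop(s), length Σ = 10.797101

segments=14 loops=1 length=10.797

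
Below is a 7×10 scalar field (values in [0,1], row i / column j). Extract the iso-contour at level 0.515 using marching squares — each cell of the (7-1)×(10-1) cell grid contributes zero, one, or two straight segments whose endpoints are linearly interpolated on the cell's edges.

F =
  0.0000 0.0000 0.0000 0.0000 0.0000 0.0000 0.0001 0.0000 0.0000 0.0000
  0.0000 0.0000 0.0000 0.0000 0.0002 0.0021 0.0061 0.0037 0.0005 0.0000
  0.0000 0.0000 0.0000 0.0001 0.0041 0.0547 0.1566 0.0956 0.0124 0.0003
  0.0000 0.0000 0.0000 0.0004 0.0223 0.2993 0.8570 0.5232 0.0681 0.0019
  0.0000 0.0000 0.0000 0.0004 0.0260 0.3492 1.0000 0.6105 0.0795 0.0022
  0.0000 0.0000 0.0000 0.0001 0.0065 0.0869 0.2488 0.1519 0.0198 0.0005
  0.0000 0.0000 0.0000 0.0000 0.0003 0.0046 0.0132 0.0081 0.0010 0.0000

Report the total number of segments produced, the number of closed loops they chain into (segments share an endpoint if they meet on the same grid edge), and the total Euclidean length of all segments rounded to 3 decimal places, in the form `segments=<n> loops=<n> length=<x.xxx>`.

segments=8 loops=1 length=6.289

cell (2,5): code 0100 → (2.512,6.000)–(3.000,5.387)
cell (2,6): code 1100 → (2.981,7.000)–(2.512,6.000)
cell (2,7): code 1000 → (3.000,7.018)–(2.981,7.000)
cell (3,5): code 0110 → (3.000,5.387)–(4.000,5.255)
cell (3,7): code 1001 → (4.000,7.180)–(3.000,7.018)
cell (4,5): code 0010 → (4.000,5.255)–(4.646,6.000)
cell (4,6): code 0011 → (4.646,6.000)–(4.208,7.000)
cell (4,7): code 0001 → (4.208,7.000)–(4.000,7.180)
total: 8 segments, chained into 1 closed loop(s), length Σ = 6.289096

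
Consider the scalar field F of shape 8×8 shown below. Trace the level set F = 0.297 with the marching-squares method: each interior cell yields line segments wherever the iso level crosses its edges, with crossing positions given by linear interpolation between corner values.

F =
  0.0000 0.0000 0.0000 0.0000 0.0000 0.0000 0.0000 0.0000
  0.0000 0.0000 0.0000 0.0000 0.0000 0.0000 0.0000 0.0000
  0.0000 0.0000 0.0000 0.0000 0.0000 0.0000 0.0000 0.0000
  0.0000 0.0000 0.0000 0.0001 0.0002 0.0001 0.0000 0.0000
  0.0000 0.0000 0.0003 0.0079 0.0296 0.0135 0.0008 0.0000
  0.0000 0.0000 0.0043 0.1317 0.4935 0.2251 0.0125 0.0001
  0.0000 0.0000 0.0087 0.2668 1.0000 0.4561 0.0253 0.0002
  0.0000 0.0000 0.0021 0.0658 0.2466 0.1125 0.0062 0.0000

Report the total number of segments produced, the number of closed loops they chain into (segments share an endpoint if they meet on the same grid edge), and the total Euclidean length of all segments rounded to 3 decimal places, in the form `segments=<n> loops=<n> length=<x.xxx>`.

segments=8 loops=1 length=6.845

cell (4,3): code 0100 → (4.576,4.000)–(5.000,3.457)
cell (4,4): code 1000 → (5.000,4.732)–(4.576,4.000)
cell (5,3): code 0110 → (5.000,3.457)–(6.000,3.041)
cell (5,4): code 1101 → (5.311,5.000)–(5.000,4.732)
cell (5,5): code 1000 → (6.000,5.369)–(5.311,5.000)
cell (6,3): code 0010 → (6.000,3.041)–(6.933,4.000)
cell (6,4): code 0011 → (6.933,4.000)–(6.463,5.000)
cell (6,5): code 0001 → (6.463,5.000)–(6.000,5.369)
total: 8 segments, chained into 1 closed loop(s), length Σ = 6.844881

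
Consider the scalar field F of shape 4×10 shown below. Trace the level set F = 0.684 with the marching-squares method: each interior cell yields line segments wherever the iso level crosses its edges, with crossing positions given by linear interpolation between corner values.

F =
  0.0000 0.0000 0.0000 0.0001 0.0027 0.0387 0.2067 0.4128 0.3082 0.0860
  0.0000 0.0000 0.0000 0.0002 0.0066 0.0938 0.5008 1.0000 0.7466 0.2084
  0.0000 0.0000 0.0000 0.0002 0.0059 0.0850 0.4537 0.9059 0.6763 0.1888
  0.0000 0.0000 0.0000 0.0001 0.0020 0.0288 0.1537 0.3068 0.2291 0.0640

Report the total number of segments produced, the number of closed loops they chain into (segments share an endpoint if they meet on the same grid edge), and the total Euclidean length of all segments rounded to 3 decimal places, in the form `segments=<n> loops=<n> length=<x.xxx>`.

cell (0,6): code 0100 → (0.462,7.000)–(1.000,6.367)
cell (0,7): code 1100 → (0.857,8.000)–(0.462,7.000)
cell (0,8): code 1000 → (1.000,8.116)–(0.857,8.000)
cell (1,6): code 0110 → (1.000,6.367)–(2.000,6.509)
cell (1,7): code 1011 → (2.000,7.966)–(1.890,8.000)
cell (1,8): code 0001 → (1.890,8.000)–(1.000,8.116)
cell (2,6): code 0010 → (2.000,6.509)–(2.370,7.000)
cell (2,7): code 0001 → (2.370,7.000)–(2.000,7.966)
total: 8 segments, chained into 1 closed loop(s), length Σ = 5.762804

segments=8 loops=1 length=5.763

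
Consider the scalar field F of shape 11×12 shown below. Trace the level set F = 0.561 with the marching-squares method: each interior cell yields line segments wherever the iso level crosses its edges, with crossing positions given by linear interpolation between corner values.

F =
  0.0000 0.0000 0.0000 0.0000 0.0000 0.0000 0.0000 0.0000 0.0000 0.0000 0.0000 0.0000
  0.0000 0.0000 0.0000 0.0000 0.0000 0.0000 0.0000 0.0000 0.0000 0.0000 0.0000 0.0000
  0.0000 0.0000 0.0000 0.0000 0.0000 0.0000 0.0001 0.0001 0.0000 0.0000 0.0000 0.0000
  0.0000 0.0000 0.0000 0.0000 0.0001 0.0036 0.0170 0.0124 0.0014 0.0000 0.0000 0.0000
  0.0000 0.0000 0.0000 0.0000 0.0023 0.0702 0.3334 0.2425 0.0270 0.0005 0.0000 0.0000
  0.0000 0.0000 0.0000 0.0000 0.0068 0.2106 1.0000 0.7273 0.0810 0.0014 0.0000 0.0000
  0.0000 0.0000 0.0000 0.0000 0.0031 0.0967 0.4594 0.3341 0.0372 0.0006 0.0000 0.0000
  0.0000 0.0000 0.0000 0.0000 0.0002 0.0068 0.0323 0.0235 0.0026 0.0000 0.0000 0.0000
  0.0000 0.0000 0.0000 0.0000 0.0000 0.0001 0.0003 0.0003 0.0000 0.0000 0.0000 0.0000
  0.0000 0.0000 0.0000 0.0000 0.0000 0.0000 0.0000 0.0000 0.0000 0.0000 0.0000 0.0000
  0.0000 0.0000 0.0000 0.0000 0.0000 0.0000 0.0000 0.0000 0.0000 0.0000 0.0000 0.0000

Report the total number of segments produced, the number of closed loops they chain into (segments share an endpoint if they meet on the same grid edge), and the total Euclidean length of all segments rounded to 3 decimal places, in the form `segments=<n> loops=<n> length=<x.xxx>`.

segments=6 loops=1 length=4.892

cell (4,5): code 0100 → (4.341,6.000)–(5.000,5.444)
cell (4,6): code 1100 → (4.657,7.000)–(4.341,6.000)
cell (4,7): code 1000 → (5.000,7.257)–(4.657,7.000)
cell (5,5): code 0010 → (5.000,5.444)–(5.812,6.000)
cell (5,6): code 0011 → (5.812,6.000)–(5.423,7.000)
cell (5,7): code 0001 → (5.423,7.000)–(5.000,7.257)
total: 6 segments, chained into 1 closed loop(s), length Σ = 4.891705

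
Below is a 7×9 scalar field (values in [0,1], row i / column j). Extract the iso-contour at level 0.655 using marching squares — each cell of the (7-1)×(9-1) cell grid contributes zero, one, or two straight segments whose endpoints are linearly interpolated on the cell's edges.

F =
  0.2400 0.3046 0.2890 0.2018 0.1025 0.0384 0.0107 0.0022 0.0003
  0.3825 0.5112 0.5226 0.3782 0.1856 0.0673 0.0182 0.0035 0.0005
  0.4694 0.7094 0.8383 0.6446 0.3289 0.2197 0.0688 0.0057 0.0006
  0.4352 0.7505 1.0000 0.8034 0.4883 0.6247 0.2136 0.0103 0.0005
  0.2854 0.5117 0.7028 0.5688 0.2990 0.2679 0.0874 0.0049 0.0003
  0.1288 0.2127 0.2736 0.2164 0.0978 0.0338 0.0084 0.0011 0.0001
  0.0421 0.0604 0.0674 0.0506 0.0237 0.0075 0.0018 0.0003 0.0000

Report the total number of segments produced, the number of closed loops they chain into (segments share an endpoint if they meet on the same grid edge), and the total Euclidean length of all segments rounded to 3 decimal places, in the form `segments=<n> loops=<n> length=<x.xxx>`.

cell (1,0): code 0100 → (1.726,1.000)–(2.000,0.773)
cell (1,1): code 1100 → (1.419,2.000)–(1.726,1.000)
cell (1,2): code 1000 → (2.000,2.946)–(1.419,2.000)
cell (2,0): code 0110 → (2.000,0.773)–(3.000,0.697)
cell (2,2): code 1101 → (2.065,3.000)–(2.000,2.946)
cell (2,3): code 1000 → (3.000,3.471)–(2.065,3.000)
cell (3,0): code 0010 → (3.000,0.697)–(3.400,1.000)
cell (3,1): code 0111 → (3.400,1.000)–(4.000,1.750)
cell (3,2): code 1011 → (4.000,2.357)–(3.633,3.000)
cell (3,3): code 0001 → (3.633,3.000)–(3.000,3.471)
cell (4,1): code 0010 → (4.000,1.750)–(4.111,2.000)
cell (4,2): code 0001 → (4.111,2.000)–(4.000,2.357)
total: 12 segments, chained into 1 closed loop(s), length Σ = 8.285123

segments=12 loops=1 length=8.285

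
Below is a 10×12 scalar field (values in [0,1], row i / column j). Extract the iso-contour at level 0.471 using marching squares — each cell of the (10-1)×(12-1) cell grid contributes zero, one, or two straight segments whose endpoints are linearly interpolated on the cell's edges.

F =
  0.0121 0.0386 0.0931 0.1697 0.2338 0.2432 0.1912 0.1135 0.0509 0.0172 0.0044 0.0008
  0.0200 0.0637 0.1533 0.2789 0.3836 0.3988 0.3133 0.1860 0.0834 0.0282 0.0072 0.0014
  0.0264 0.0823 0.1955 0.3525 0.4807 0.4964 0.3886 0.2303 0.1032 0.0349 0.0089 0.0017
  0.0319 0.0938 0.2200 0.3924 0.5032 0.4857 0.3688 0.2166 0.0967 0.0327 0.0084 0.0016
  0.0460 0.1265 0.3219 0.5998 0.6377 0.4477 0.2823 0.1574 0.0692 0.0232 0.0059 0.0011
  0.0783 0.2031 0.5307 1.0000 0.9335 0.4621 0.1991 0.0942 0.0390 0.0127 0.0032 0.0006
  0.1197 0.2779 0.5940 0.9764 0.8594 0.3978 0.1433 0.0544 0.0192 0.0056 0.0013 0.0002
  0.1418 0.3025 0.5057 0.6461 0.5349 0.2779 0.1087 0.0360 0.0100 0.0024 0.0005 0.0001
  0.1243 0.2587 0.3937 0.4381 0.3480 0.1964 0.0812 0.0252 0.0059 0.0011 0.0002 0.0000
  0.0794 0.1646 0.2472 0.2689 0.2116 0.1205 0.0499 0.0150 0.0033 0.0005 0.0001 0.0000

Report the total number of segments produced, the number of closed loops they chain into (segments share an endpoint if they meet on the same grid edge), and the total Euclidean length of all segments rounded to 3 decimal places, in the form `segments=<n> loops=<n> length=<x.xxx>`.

segments=20 loops=1 length=15.611

cell (1,3): code 0100 → (1.900,4.000)–(2.000,3.924)
cell (1,4): code 1100 → (1.740,5.000)–(1.900,4.000)
cell (1,5): code 1000 → (2.000,5.236)–(1.740,5.000)
cell (2,3): code 0110 → (2.000,3.924)–(3.000,3.709)
cell (2,5): code 1001 → (3.000,5.126)–(2.000,5.236)
cell (3,2): code 0100 → (3.379,3.000)–(4.000,2.537)
cell (3,3): code 1110 → (3.000,3.709)–(3.379,3.000)
cell (3,4): code 1011 → (4.000,4.877)–(3.387,5.000)
cell (3,5): code 0001 → (3.387,5.000)–(3.000,5.126)
cell (4,1): code 0100 → (4.714,2.000)–(5.000,1.818)
cell (4,2): code 1110 → (4.000,2.537)–(4.714,2.000)
cell (4,4): code 1001 → (5.000,4.981)–(4.000,4.877)
cell (5,1): code 0110 → (5.000,1.818)–(6.000,1.611)
cell (5,4): code 1001 → (6.000,4.841)–(5.000,4.981)
cell (6,1): code 0110 → (6.000,1.611)–(7.000,1.829)
cell (6,4): code 1001 → (7.000,4.249)–(6.000,4.841)
cell (7,1): code 0010 → (7.000,1.829)–(7.310,2.000)
cell (7,2): code 0011 → (7.310,2.000)–(7.842,3.000)
cell (7,3): code 0011 → (7.842,3.000)–(7.342,4.000)
cell (7,4): code 0001 → (7.342,4.000)–(7.000,4.249)
total: 20 segments, chained into 1 closed loop(s), length Σ = 15.611027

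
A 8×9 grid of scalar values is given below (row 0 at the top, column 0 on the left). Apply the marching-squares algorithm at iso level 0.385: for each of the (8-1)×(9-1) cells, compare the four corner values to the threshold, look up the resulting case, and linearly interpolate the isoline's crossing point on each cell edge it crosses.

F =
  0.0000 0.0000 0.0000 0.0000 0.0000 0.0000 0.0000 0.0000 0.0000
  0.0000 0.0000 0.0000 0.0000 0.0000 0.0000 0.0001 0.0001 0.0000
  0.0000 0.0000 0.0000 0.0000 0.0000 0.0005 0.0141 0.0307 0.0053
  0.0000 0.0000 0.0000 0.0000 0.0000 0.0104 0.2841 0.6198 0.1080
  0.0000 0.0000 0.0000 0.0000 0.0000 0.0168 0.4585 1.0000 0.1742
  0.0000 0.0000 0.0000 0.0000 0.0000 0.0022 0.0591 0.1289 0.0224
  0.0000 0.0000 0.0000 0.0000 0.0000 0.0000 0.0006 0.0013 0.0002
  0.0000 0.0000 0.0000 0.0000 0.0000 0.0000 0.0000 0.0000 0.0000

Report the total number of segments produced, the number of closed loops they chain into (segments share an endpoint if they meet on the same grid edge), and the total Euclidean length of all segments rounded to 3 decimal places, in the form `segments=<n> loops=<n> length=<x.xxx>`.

cell (2,6): code 0100 → (2.601,7.000)–(3.000,6.301)
cell (2,7): code 1000 → (3.000,7.459)–(2.601,7.000)
cell (3,5): code 0100 → (3.579,6.000)–(4.000,5.834)
cell (3,6): code 1110 → (3.000,6.301)–(3.579,6.000)
cell (3,7): code 1001 → (4.000,7.745)–(3.000,7.459)
cell (4,5): code 0010 → (4.000,5.834)–(4.184,6.000)
cell (4,6): code 0011 → (4.184,6.000)–(4.706,7.000)
cell (4,7): code 0001 → (4.706,7.000)–(4.000,7.745)
total: 8 segments, chained into 1 closed loop(s), length Σ = 5.960245

segments=8 loops=1 length=5.960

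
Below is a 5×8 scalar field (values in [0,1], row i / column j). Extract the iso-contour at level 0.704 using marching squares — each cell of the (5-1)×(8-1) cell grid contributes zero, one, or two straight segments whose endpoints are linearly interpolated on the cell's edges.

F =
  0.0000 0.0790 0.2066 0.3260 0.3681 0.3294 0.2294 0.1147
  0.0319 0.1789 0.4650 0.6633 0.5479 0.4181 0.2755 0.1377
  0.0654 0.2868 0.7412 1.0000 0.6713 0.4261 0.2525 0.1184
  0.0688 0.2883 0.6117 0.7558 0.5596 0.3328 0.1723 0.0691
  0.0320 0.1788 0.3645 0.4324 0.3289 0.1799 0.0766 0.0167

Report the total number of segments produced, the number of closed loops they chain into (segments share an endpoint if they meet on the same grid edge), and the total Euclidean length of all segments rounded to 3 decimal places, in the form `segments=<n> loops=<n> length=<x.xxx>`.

cell (1,1): code 0100 → (1.865,2.000)–(2.000,1.918)
cell (1,2): code 1100 → (1.121,3.000)–(1.865,2.000)
cell (1,3): code 1000 → (2.000,3.901)–(1.121,3.000)
cell (2,1): code 0010 → (2.000,1.918)–(2.287,2.000)
cell (2,2): code 0111 → (2.287,2.000)–(3.000,2.641)
cell (2,3): code 1001 → (3.000,3.264)–(2.000,3.901)
cell (3,2): code 0010 → (3.000,2.641)–(3.160,3.000)
cell (3,3): code 0001 → (3.160,3.000)–(3.000,3.264)
total: 8 segments, chained into 1 closed loop(s), length Σ = 5.807462

segments=8 loops=1 length=5.807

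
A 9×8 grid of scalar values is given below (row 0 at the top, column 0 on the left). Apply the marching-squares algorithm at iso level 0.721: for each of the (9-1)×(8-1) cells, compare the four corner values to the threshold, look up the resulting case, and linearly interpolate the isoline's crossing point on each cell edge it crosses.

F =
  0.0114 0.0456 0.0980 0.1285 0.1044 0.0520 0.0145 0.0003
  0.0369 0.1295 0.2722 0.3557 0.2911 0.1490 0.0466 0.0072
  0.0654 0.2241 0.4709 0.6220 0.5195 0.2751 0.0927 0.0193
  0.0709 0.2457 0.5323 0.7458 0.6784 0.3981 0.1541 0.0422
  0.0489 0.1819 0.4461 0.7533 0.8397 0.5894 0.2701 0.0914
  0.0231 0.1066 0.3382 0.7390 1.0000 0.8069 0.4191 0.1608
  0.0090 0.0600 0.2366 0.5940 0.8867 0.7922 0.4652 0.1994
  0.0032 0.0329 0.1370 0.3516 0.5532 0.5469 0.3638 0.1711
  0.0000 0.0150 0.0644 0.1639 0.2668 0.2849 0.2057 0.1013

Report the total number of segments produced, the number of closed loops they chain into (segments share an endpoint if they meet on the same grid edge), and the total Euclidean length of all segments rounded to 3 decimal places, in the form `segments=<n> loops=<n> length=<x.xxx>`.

segments=14 loops=1 length=9.714

cell (2,2): code 0100 → (2.800,3.000)–(3.000,2.884)
cell (2,3): code 1000 → (3.000,3.368)–(2.800,3.000)
cell (3,2): code 0110 → (3.000,2.884)–(4.000,2.895)
cell (3,3): code 1101 → (3.264,4.000)–(3.000,3.368)
cell (3,4): code 1000 → (4.000,4.474)–(3.264,4.000)
cell (4,2): code 0110 → (4.000,2.895)–(5.000,2.955)
cell (4,4): code 1101 → (4.605,5.000)–(4.000,4.474)
cell (4,5): code 1000 → (5.000,5.222)–(4.605,5.000)
cell (5,2): code 0010 → (5.000,2.955)–(5.124,3.000)
cell (5,3): code 0111 → (5.124,3.000)–(6.000,3.434)
cell (5,5): code 1001 → (6.000,5.218)–(5.000,5.222)
cell (6,3): code 0010 → (6.000,3.434)–(6.497,4.000)
cell (6,4): code 0011 → (6.497,4.000)–(6.290,5.000)
cell (6,5): code 0001 → (6.290,5.000)–(6.000,5.218)
total: 14 segments, chained into 1 closed loop(s), length Σ = 9.713903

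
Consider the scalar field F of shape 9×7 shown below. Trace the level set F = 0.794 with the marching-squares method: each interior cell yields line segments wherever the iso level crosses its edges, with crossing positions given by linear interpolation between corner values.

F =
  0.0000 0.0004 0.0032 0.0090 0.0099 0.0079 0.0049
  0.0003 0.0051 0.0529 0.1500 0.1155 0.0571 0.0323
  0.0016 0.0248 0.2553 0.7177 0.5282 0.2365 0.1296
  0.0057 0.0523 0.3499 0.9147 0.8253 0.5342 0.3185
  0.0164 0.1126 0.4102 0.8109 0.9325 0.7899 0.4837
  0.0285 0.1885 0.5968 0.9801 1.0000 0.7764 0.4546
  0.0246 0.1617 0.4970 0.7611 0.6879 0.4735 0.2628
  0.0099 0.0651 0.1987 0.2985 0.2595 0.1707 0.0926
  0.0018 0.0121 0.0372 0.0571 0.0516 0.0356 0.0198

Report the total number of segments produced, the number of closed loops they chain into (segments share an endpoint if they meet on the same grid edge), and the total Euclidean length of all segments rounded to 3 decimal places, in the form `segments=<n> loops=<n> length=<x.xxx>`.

cell (2,2): code 0100 → (2.387,3.000)–(3.000,2.786)
cell (2,3): code 1100 → (2.895,4.000)–(2.387,3.000)
cell (2,4): code 1000 → (3.000,4.108)–(2.895,4.000)
cell (3,2): code 0110 → (3.000,2.786)–(4.000,2.958)
cell (3,4): code 1001 → (4.000,4.971)–(3.000,4.108)
cell (4,2): code 0110 → (4.000,2.958)–(5.000,2.514)
cell (4,4): code 1001 → (5.000,4.921)–(4.000,4.971)
cell (5,2): code 0010 → (5.000,2.514)–(5.850,3.000)
cell (5,3): code 0011 → (5.850,3.000)–(5.660,4.000)
cell (5,4): code 0001 → (5.660,4.000)–(5.000,4.921)
total: 10 segments, chained into 1 closed loop(s), length Σ = 9.481713

segments=10 loops=1 length=9.482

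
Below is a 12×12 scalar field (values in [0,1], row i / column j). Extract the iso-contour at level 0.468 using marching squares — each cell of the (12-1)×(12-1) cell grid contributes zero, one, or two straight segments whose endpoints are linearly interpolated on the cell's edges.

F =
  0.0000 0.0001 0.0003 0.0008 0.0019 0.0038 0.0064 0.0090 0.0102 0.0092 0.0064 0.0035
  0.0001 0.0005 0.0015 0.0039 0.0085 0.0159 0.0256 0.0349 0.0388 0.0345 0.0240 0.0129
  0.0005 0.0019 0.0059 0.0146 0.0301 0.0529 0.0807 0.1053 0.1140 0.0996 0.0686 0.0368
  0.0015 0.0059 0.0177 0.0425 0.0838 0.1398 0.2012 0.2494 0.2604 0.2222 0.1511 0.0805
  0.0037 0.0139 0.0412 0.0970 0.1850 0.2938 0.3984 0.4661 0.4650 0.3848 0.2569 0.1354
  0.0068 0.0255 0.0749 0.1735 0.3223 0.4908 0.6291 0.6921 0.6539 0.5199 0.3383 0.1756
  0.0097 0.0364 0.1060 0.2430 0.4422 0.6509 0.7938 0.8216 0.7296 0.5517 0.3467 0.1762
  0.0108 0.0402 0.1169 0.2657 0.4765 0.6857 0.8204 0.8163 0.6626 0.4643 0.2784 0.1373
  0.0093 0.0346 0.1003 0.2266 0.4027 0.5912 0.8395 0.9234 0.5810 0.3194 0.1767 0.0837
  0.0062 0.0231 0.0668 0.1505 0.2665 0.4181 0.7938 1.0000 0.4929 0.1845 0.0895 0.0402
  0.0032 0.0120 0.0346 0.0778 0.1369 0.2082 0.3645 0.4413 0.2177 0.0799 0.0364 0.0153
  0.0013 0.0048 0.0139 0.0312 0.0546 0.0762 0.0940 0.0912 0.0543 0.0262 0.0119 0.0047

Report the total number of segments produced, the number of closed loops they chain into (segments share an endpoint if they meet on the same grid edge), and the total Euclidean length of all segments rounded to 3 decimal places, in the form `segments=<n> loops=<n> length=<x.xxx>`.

cell (4,4): code 0100 → (4.884,5.000)–(5.000,4.865)
cell (4,5): code 1100 → (4.302,6.000)–(4.884,5.000)
cell (4,6): code 1100 → (4.008,7.000)–(4.302,6.000)
cell (4,7): code 1100 → (4.016,8.000)–(4.008,7.000)
cell (4,8): code 1100 → (4.616,9.000)–(4.016,8.000)
cell (4,9): code 1000 → (5.000,9.286)–(4.616,9.000)
cell (5,4): code 0110 → (5.000,4.865)–(6.000,4.124)
cell (5,9): code 1001 → (6.000,9.408)–(5.000,9.286)
cell (6,3): code 0100 → (6.752,4.000)–(7.000,3.960)
cell (6,4): code 1110 → (6.000,4.124)–(6.752,4.000)
cell (6,8): code 1011 → (7.000,8.981)–(6.958,9.000)
cell (6,9): code 0001 → (6.958,9.000)–(6.000,9.408)
cell (7,3): code 0010 → (7.000,3.960)–(7.115,4.000)
cell (7,4): code 0111 → (7.115,4.000)–(8.000,4.346)
cell (7,8): code 1001 → (8.000,8.432)–(7.000,8.981)
cell (8,4): code 0010 → (8.000,4.346)–(8.712,5.000)
cell (8,5): code 0111 → (8.712,5.000)–(9.000,5.133)
cell (8,8): code 1001 → (9.000,8.081)–(8.000,8.432)
cell (9,5): code 0010 → (9.000,5.133)–(9.759,6.000)
cell (9,6): code 0011 → (9.759,6.000)–(9.952,7.000)
cell (9,7): code 0011 → (9.952,7.000)–(9.090,8.000)
cell (9,8): code 0001 → (9.090,8.000)–(9.000,8.081)
total: 22 segments, chained into 1 closed loop(s), length Σ = 17.544335

segments=22 loops=1 length=17.544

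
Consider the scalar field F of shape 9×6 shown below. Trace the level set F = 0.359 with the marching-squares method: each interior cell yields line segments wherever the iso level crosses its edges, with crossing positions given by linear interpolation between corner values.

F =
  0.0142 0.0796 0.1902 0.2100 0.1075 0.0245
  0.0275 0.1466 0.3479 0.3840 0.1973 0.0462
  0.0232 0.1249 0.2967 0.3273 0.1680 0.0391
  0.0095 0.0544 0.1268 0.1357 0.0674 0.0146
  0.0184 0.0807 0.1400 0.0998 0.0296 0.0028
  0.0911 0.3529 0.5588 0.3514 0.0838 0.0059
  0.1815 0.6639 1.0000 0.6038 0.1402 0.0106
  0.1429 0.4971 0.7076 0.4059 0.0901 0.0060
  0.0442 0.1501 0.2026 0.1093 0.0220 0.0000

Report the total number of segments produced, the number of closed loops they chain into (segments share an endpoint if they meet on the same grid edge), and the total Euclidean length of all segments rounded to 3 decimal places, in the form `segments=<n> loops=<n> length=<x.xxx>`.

segments=16 loops=2 length=11.743

cell (0,2): code 0100 → (0.856,3.000)–(1.000,2.307)
cell (0,3): code 1000 → (1.000,3.134)–(0.856,3.000)
cell (1,2): code 0010 → (1.000,2.307)–(1.441,3.000)
cell (1,3): code 0001 → (1.441,3.000)–(1.000,3.134)
cell (4,1): code 0100 → (4.523,2.000)–(5.000,1.030)
cell (4,2): code 1000 → (5.000,2.963)–(4.523,2.000)
cell (5,0): code 0100 → (5.020,1.000)–(6.000,0.368)
cell (5,1): code 1110 → (5.000,1.030)–(5.020,1.000)
cell (5,2): code 1101 → (5.030,3.000)–(5.000,2.963)
cell (5,3): code 1000 → (6.000,3.528)–(5.030,3.000)
cell (6,0): code 0110 → (6.000,0.368)–(7.000,0.610)
cell (6,3): code 1001 → (7.000,3.149)–(6.000,3.528)
cell (7,0): code 0010 → (7.000,0.610)–(7.398,1.000)
cell (7,1): code 0011 → (7.398,1.000)–(7.690,2.000)
cell (7,2): code 0011 → (7.690,2.000)–(7.158,3.000)
cell (7,3): code 0001 → (7.158,3.000)–(7.000,3.149)
total: 16 segments, chained into 2 closed loop(s), length Σ = 11.742716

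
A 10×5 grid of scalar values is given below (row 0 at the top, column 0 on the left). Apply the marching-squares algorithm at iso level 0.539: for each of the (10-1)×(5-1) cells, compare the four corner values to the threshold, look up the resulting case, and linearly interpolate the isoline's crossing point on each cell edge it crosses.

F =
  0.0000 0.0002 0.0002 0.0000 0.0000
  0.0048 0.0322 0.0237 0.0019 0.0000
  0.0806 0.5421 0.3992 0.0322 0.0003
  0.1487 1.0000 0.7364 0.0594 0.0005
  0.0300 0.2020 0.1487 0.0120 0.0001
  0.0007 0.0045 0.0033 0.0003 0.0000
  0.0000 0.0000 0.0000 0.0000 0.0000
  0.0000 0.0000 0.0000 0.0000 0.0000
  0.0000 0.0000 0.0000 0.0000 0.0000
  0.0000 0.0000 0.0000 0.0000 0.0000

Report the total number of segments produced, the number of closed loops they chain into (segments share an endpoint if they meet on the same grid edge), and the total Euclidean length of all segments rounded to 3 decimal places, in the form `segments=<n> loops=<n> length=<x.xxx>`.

segments=8 loops=1 length=5.148

cell (1,0): code 0100 → (1.994,1.000)–(2.000,0.993)
cell (1,1): code 1000 → (2.000,1.022)–(1.994,1.000)
cell (2,0): code 0110 → (2.000,0.993)–(3.000,0.458)
cell (2,1): code 1101 → (2.415,2.000)–(2.000,1.022)
cell (2,2): code 1000 → (3.000,2.292)–(2.415,2.000)
cell (3,0): code 0010 → (3.000,0.458)–(3.578,1.000)
cell (3,1): code 0011 → (3.578,1.000)–(3.336,2.000)
cell (3,2): code 0001 → (3.336,2.000)–(3.000,2.292)
total: 8 segments, chained into 1 closed loop(s), length Σ = 5.147583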